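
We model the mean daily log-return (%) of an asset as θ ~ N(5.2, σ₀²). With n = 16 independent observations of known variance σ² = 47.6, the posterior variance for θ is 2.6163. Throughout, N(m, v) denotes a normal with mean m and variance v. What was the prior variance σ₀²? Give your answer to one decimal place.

For the Normal–Normal model with known σ², precisions add: τ_n = τ₀ + n/σ².
So 1/σ₀² = 1/2.6163 − 16/47.6 = 0.382219 − 0.336134 = 0.046085.
Hence σ₀² = 1/0.046085 ≈ 21.7.

σ₀² = 21.7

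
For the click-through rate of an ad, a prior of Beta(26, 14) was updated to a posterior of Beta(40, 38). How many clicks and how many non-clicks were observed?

14 clicks and 24 non-clicks

A Beta(a, b) prior with s successes and f failures in binomial data gives a Beta(a+s, b+f) posterior.
So s = 40 − 26 = 14 and f = 38 − 14 = 24.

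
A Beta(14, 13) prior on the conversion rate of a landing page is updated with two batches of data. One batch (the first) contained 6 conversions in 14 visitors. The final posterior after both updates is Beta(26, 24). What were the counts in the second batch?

Sequential conjugate updates are equivalent to a single update on the pooled data, so total successes = posterior α − prior α and total failures = posterior β − prior β.
Total across both batches: 26−14=12 conversions, 24−13=11 bounces.
Subtract the first batch: 12−6=6 conversions and 11−8=3 bounces.

6 conversions and 3 bounces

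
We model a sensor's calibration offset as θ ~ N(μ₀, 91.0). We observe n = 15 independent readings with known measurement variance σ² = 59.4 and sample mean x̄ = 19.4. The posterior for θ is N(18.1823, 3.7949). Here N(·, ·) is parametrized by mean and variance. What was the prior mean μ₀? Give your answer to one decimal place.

μ₀ = -9.8

The posterior mean is a precision-weighted average: μ_n = (τ₀μ₀ + τ_data·x̄)/(τ₀+τ_data), with τ₀=1/σ₀² and τ_data=n/σ².
Here τ₀ = 1/91.0 = 0.010989 and τ_data = 15/59.4 = 0.252525, so τ_n = 0.263514.
Rearranging for μ₀: μ₀ = (μ_n·τ_n − τ_data·x̄)/τ₀ = (18.1823·0.263514 − 0.252525·19.4) / 0.010989 = -0.107694/0.010989 ≈ -9.8.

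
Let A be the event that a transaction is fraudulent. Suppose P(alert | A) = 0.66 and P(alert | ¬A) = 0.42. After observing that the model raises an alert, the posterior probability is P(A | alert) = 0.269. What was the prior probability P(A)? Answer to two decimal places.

In odds form, posterior odds = prior odds × likelihood ratio, so prior odds = posterior odds ÷ LR.
Posterior odds = 0.269/(1−0.269) = 0.3680. LR = 0.66/0.42 = 1.5714.
Prior odds = 0.3680/1.5714 = 0.2342, so P(A) = 0.2342/(1+0.2342) ≈ 0.19.

P(A) = 0.19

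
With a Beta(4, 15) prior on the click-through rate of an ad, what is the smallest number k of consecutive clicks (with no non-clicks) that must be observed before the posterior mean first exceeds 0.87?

k = 97

After k clicks and 0 non-clicks the posterior is Beta(4+k, 15), with mean (4+k)/(4+15+k).
Set (4+k)/(19+k) > 0.87 and solve: k > (0.87·19 − 4)/(1 − 0.87) = 96.385.
The smallest integer exceeding 96.385 is 97.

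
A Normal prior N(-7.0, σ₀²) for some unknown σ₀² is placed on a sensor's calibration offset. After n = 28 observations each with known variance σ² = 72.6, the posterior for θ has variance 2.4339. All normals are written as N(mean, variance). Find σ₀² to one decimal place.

σ₀² = 39.7

Posterior precision equals prior precision plus data precision: 1/σ_n² = 1/σ₀² + n/σ².
So 1/σ₀² = 1/2.4339 − 28/72.6 = 0.410863 − 0.385675 = 0.025188.
Hence σ₀² = 1/0.025188 ≈ 39.7.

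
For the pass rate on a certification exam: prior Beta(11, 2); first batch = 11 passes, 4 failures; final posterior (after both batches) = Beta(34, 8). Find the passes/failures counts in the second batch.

Sequential conjugate updates are equivalent to a single update on the pooled data, so total successes = posterior α − prior α and total failures = posterior β − prior β.
Total across both batches: 34−11=23 passes, 8−2=6 failures.
Subtract the first batch: 23−11=12 passes and 6−4=2 failures.

12 passes and 2 failures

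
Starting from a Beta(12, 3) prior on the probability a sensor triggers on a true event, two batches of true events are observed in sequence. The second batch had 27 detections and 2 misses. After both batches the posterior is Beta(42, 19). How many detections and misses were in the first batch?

3 detections and 14 misses

Sequential conjugate updates are equivalent to a single update on the pooled data, so total successes = posterior α − prior α and total failures = posterior β − prior β.
Total across both batches: 42−12=30 detections, 19−3=16 misses.
Subtract the second batch: 30−27=3 detections and 16−2=14 misses.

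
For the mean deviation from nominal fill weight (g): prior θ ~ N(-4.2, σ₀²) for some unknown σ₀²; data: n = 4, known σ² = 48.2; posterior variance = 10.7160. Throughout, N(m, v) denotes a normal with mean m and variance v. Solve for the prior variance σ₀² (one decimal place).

For the Normal–Normal model with known σ², precisions add: τ_n = τ₀ + n/σ².
So 1/σ₀² = 1/10.7160 − 4/48.2 = 0.093318 − 0.082988 = 0.010330.
Hence σ₀² = 1/0.010330 ≈ 96.8.

σ₀² = 96.8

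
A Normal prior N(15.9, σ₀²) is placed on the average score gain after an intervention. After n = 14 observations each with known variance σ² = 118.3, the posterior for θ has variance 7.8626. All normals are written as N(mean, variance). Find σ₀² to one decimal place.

σ₀² = 113.1

Posterior precision equals prior precision plus data precision: 1/σ_n² = 1/σ₀² + n/σ².
So 1/σ₀² = 1/7.8626 − 14/118.3 = 0.127184 − 0.118343 = 0.008841.
Hence σ₀² = 1/0.008841 ≈ 113.1.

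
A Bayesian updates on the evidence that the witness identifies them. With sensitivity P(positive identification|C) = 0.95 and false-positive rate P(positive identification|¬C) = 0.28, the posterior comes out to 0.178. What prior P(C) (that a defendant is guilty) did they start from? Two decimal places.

P(C) = 0.06

In odds form, posterior odds = prior odds × likelihood ratio, so prior odds = posterior odds ÷ LR.
Posterior odds = 0.178/(1−0.178) = 0.2165. LR = 0.95/0.28 = 3.3929.
Prior odds = 0.2165/3.3929 = 0.0638, so P(C) = 0.0638/(1+0.0638) ≈ 0.06.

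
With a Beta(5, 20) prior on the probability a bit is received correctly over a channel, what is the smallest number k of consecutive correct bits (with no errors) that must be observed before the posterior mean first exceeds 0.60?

k = 26

After k correct bits and 0 errors the posterior is Beta(5+k, 20), with mean (5+k)/(5+20+k).
Set (5+k)/(25+k) > 0.60 and solve: k > (0.60·25 − 5)/(1 − 0.60) = 25.000.
The smallest integer exceeding 25.000 is 26.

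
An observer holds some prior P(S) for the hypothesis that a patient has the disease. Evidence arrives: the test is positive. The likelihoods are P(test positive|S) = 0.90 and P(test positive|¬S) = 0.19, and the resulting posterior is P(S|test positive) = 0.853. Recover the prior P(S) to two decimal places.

P(S) = 0.55

In odds form, posterior odds = prior odds × likelihood ratio, so prior odds = posterior odds ÷ LR.
Posterior odds = 0.853/(1−0.853) = 5.8027. LR = 0.90/0.19 = 4.7368.
Prior odds = 5.8027/4.7368 = 1.2250, so P(S) = 1.2250/(1+1.2250) ≈ 0.55.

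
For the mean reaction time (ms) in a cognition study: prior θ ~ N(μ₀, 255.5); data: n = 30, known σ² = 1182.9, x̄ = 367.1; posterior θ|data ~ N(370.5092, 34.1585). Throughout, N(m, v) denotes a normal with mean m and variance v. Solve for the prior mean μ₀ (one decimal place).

The posterior mean is a precision-weighted average: μ_n = (τ₀μ₀ + τ_data·x̄)/(τ₀+τ_data), with τ₀=1/σ₀² and τ_data=n/σ².
Here τ₀ = 1/255.5 = 0.003914 and τ_data = 30/1182.9 = 0.025361, so τ_n = 0.029275.
Rearranging for μ₀: μ₀ = (μ_n·τ_n − τ_data·x̄)/τ₀ = (370.5092·0.029275 − 0.025361·367.1) / 0.003914 = 1.536634/0.003914 ≈ 392.6.

μ₀ = 392.6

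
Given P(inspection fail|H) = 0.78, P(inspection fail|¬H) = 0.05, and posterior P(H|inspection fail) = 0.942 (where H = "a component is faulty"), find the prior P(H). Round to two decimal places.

P(H) = 0.51

In odds form, posterior odds = prior odds × likelihood ratio, so prior odds = posterior odds ÷ LR.
Posterior odds = 0.942/(1−0.942) = 16.2414. LR = 0.78/0.05 = 15.6000.
Prior odds = 16.2414/15.6000 = 1.0411, so P(H) = 1.0411/(1+1.0411) ≈ 0.51.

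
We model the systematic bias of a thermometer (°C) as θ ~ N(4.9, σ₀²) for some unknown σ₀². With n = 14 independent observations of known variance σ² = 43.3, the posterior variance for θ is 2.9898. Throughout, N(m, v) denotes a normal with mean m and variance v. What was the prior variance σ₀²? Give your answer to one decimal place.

σ₀² = 89.7

For the Normal–Normal model with known σ², precisions add: τ_n = τ₀ + n/σ².
So 1/σ₀² = 1/2.9898 − 14/43.3 = 0.334471 − 0.323326 = 0.011145.
Hence σ₀² = 1/0.011145 ≈ 89.7.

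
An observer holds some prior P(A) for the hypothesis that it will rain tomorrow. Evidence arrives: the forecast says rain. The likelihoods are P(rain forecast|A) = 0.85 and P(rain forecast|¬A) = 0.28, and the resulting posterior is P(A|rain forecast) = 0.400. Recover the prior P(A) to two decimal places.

Bayes' rule in odds form gives O(A|E) = O(A)·[P(E|A)/P(E|¬A)], hence O(A) = O(A|E)/LR.
Posterior odds = 0.400/(1−0.400) = 0.6667. LR = 0.85/0.28 = 3.0357.
Prior odds = 0.6667/3.0357 = 0.2196, so P(A) = 0.2196/(1+0.2196) ≈ 0.18.

P(A) = 0.18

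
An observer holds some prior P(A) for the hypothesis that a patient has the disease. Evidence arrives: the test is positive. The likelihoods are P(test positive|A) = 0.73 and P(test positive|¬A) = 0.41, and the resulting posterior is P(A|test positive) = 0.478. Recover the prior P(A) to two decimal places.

Bayes' rule in odds form gives O(A|E) = O(A)·[P(E|A)/P(E|¬A)], hence O(A) = O(A|E)/LR.
Posterior odds = 0.478/(1−0.478) = 0.9157. LR = 0.73/0.41 = 1.7805.
Prior odds = 0.9157/1.7805 = 0.5143, so P(A) = 0.5143/(1+0.5143) ≈ 0.34.

P(A) = 0.34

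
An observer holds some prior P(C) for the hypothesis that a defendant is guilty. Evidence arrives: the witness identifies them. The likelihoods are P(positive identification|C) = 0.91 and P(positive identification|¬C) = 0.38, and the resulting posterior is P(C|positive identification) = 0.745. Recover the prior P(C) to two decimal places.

In odds form, posterior odds = prior odds × likelihood ratio, so prior odds = posterior odds ÷ LR.
Posterior odds = 0.745/(1−0.745) = 2.9216. LR = 0.91/0.38 = 2.3947.
Prior odds = 2.9216/2.3947 = 1.2200, so P(C) = 1.2200/(1+1.2200) ≈ 0.55.

P(C) = 0.55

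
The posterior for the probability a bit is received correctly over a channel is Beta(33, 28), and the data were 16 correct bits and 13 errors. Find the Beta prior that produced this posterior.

A Beta(α, β) prior with s successes and f failures in binomial data gives a Beta(α+s, β+f) posterior.
Subtract the data counts: 33−16=17, 28−13=15.

Beta(17, 15)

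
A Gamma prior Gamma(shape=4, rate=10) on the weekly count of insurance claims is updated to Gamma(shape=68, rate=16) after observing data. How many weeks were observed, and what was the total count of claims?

A Gamma(α, β) prior (rate parametrization) on a Poisson rate with n observations summing to S gives posterior Gamma(α+S, β+n).
Matching: Σxᵢ = 68 − 4 = 64 and n = 16 − 10 = 6.

n = 6 weeks with total 64 claims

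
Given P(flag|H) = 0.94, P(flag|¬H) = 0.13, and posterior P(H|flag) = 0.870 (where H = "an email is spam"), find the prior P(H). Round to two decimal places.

P(H) = 0.48

Bayes' rule in odds form gives O(H|E) = O(H)·[P(E|H)/P(E|¬H)], hence O(H) = O(H|E)/LR.
Posterior odds = 0.870/(1−0.870) = 6.6923. LR = 0.94/0.13 = 7.2308.
Prior odds = 6.6923/7.2308 = 0.9255, so P(H) = 0.9255/(1+0.9255) ≈ 0.48.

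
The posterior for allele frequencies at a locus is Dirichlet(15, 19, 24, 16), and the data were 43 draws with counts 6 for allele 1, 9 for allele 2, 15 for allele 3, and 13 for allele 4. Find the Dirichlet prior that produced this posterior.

Dirichlet(9, 10, 9, 3)

For a Dirichlet(α) prior with multinomial counts c, the posterior is Dirichlet(α + c) componentwise.
Subtract each count from the matching posterior parameter: 15−6=9, 19−9=10, 24−15=9, 16−13=3.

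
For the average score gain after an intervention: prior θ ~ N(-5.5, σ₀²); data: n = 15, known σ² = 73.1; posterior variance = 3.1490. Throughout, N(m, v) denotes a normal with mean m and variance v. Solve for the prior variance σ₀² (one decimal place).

σ₀² = 8.9

Posterior precision equals prior precision plus data precision: 1/σ_n² = 1/σ₀² + n/σ².
So 1/σ₀² = 1/3.1490 − 15/73.1 = 0.317561 − 0.205198 = 0.112363.
Hence σ₀² = 1/0.112363 ≈ 8.9.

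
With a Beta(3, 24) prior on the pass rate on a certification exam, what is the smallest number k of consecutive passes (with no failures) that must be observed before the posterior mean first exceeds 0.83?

k = 115

After k passes and 0 failures the posterior is Beta(3+k, 24), with mean (3+k)/(3+24+k).
Set (3+k)/(27+k) > 0.83 and solve: k > (0.83·27 − 3)/(1 − 0.83) = 114.176.
The smallest integer exceeding 114.176 is 115, and checking k=115: (118)/(142) = 0.8310 > 0.83.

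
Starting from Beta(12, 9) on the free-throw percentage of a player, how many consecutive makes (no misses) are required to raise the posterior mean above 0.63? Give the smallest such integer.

After k makes and 0 misses the posterior is Beta(12+k, 9), with mean (12+k)/(12+9+k).
Set (12+k)/(21+k) > 0.63 and solve: k > (0.63·21 − 12)/(1 − 0.63) = 3.324.
The smallest integer exceeding 3.324 is 4.

k = 4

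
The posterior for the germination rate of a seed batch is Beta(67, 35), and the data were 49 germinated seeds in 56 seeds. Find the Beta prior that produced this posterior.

Beta(18, 28)

Beta is conjugate to the binomial likelihood: posterior = Beta(a+s, b+f).
So a = 67 − 49 = 18 and b = 35 − 7 = 28.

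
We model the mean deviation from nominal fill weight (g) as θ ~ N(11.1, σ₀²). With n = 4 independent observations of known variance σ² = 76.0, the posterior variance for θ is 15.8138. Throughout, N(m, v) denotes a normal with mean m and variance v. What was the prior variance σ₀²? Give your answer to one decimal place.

For the Normal–Normal model with known σ², precisions add: τ_n = τ₀ + n/σ².
So 1/σ₀² = 1/15.8138 − 4/76.0 = 0.063236 − 0.052632 = 0.010604.
Hence σ₀² = 1/0.010604 ≈ 94.3.

σ₀² = 94.3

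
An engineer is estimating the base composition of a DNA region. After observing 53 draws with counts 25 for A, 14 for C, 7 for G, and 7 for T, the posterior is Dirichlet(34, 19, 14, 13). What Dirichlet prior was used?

For a Dirichlet(α) prior with multinomial counts c, the posterior is Dirichlet(α + c) componentwise.
Subtract each count from the matching posterior parameter: 34−25=9, 19−14=5, 14−7=7, 13−7=6.

Dirichlet(9, 5, 7, 6)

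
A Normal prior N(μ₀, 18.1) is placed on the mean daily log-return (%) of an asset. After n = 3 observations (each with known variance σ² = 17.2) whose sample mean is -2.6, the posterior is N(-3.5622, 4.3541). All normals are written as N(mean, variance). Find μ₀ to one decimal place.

The posterior mean is a precision-weighted average: μ_n = (τ₀μ₀ + τ_data·x̄)/(τ₀+τ_data), with τ₀=1/σ₀² and τ_data=n/σ².
Here τ₀ = 1/18.1 = 0.055249 and τ_data = 3/17.2 = 0.174419, so τ_n = 0.229668.
Rearranging for μ₀: μ₀ = (μ_n·τ_n − τ_data·x̄)/τ₀ = (-3.5622·0.229668 − 0.174419·-2.6) / 0.055249 = -0.364634/0.055249 ≈ -6.6.

μ₀ = -6.6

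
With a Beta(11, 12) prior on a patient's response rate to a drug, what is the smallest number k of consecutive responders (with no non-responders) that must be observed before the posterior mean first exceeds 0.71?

k = 19

After k responders and 0 non-responders the posterior is Beta(11+k, 12), with mean (11+k)/(11+12+k).
Set (11+k)/(23+k) > 0.71 and solve: k > (0.71·23 − 11)/(1 − 0.71) = 18.379.
The smallest integer exceeding 18.379 is 19.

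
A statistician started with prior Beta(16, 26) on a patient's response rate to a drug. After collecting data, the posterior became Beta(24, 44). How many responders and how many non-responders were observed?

Beta is conjugate to the binomial likelihood: posterior = Beta(a+s, b+f).
Match parameters: s=24−16=8, f=44−26=18.

8 responders and 18 non-responders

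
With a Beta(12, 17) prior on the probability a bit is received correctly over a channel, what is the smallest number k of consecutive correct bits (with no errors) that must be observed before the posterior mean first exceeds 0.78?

k = 49

After k correct bits and 0 errors the posterior is Beta(12+k, 17), with mean (12+k)/(12+17+k).
Set (12+k)/(29+k) > 0.78 and solve: k > (0.78·29 − 12)/(1 − 0.78) = 48.273.
The smallest integer exceeding 48.273 is 49, and checking k=49: (61)/(78) = 0.7821 > 0.78.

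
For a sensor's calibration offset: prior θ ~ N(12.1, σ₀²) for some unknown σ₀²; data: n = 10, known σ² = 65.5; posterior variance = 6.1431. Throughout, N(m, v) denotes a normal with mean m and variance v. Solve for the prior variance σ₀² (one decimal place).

σ₀² = 98.9

For the Normal–Normal model with known σ², precisions add: τ_n = τ₀ + n/σ².
So 1/σ₀² = 1/6.1431 − 10/65.5 = 0.162784 − 0.152672 = 0.010112.
Hence σ₀² = 1/0.010112 ≈ 98.9.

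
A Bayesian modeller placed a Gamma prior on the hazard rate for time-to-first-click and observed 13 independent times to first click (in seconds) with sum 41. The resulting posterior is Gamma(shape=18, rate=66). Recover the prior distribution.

Gamma–exponential conjugacy: posterior shape = α + n, posterior rate = β + Σtᵢ.
So α = 18 − 13 = 5 and β = 66 − 41 = 25.

Gamma(shape=5, rate=25)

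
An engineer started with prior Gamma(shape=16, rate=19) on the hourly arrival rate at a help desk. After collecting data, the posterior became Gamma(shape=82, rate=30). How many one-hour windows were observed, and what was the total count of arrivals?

A Gamma(α, β) prior (rate parametrization) on a Poisson rate with n observations summing to S gives posterior Gamma(α+S, β+n).
Matching: Σxᵢ = 82 − 16 = 66 and n = 30 − 19 = 11.

n = 11 one-hour windows with total 66 arrivals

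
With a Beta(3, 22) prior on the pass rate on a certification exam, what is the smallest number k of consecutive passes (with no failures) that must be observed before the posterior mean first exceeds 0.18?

k = 2

After k passes and 0 failures the posterior is Beta(3+k, 22), with mean (3+k)/(3+22+k).
Set (3+k)/(25+k) > 0.18 and solve: k > (0.18·25 − 3)/(1 − 0.18) = 1.829.
The smallest integer exceeding 1.829 is 2, and checking k=2: (5)/(27) = 0.1852 > 0.18.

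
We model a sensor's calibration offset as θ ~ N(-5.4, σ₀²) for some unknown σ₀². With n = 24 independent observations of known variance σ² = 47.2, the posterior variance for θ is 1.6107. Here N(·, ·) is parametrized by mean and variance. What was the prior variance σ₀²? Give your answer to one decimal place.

Posterior precision equals prior precision plus data precision: 1/σ_n² = 1/σ₀² + n/σ².
So 1/σ₀² = 1/1.6107 − 24/47.2 = 0.620848 − 0.508475 = 0.112373.
Hence σ₀² = 1/0.112373 ≈ 8.9.

σ₀² = 8.9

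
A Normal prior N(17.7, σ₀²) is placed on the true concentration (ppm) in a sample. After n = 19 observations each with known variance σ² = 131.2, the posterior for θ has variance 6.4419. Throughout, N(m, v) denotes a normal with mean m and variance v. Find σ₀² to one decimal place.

σ₀² = 96.0

Posterior precision equals prior precision plus data precision: 1/σ_n² = 1/σ₀² + n/σ².
So 1/σ₀² = 1/6.4419 − 19/131.2 = 0.155234 − 0.144817 = 0.010417.
Hence σ₀² = 1/0.010417 ≈ 96.0.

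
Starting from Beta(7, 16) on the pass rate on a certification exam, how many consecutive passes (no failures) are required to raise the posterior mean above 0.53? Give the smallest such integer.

k = 12

After k passes and 0 failures the posterior is Beta(7+k, 16), with mean (7+k)/(7+16+k).
Set (7+k)/(23+k) > 0.53 and solve: k > (0.53·23 − 7)/(1 − 0.53) = 11.043.
The smallest integer exceeding 11.043 is 12, and checking k=12: (19)/(35) = 0.5429 > 0.53.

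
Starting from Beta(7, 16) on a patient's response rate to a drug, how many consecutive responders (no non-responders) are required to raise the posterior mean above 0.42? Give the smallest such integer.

After k responders and 0 non-responders the posterior is Beta(7+k, 16), with mean (7+k)/(7+16+k).
Set (7+k)/(23+k) > 0.42 and solve: k > (0.42·23 − 7)/(1 − 0.42) = 4.586.
The smallest integer exceeding 4.586 is 5, and checking k=5: (12)/(28) = 0.4286 > 0.42.

k = 5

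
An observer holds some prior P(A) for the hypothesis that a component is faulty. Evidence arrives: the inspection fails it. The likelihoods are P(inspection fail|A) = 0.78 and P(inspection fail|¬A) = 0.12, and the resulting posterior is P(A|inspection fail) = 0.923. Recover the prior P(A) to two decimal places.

P(A) = 0.65

In odds form, posterior odds = prior odds × likelihood ratio, so prior odds = posterior odds ÷ LR.
Posterior odds = 0.923/(1−0.923) = 11.9870. LR = 0.78/0.12 = 6.5000.
Prior odds = 11.9870/6.5000 = 1.8442, so P(A) = 1.8442/(1+1.8442) ≈ 0.65.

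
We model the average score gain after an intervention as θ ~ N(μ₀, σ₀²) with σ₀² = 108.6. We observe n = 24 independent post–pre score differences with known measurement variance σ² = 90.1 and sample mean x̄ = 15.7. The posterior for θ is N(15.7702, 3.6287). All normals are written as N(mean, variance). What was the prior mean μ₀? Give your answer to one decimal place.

μ₀ = 17.8

The posterior mean is a precision-weighted average: μ_n = (τ₀μ₀ + τ_data·x̄)/(τ₀+τ_data), with τ₀=1/σ₀² and τ_data=n/σ².
Here τ₀ = 1/108.6 = 0.009208 and τ_data = 24/90.1 = 0.266371, so τ_n = 0.275579.
Rearranging for μ₀: μ₀ = (μ_n·τ_n − τ_data·x̄)/τ₀ = (15.7702·0.275579 − 0.266371·15.7) / 0.009208 = 0.163911/0.009208 ≈ 17.8.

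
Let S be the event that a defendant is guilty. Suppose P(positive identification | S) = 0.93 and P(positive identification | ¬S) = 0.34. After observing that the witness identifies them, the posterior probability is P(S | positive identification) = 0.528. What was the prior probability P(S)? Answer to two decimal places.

In odds form, posterior odds = prior odds × likelihood ratio, so prior odds = posterior odds ÷ LR.
Posterior odds = 0.528/(1−0.528) = 1.1186. LR = 0.93/0.34 = 2.7353.
Prior odds = 1.1186/2.7353 = 0.4089, so P(S) = 0.4089/(1+0.4089) ≈ 0.29.

P(S) = 0.29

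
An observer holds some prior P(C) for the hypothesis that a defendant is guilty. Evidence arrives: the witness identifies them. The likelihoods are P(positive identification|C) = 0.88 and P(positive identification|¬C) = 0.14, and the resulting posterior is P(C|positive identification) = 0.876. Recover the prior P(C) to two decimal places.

Bayes' rule in odds form gives O(C|E) = O(C)·[P(E|C)/P(E|¬C)], hence O(C) = O(C|E)/LR.
Posterior odds = 0.876/(1−0.876) = 7.0645. LR = 0.88/0.14 = 6.2857.
Prior odds = 7.0645/6.2857 = 1.1239, so P(C) = 1.1239/(1+1.1239) ≈ 0.53.

P(C) = 0.53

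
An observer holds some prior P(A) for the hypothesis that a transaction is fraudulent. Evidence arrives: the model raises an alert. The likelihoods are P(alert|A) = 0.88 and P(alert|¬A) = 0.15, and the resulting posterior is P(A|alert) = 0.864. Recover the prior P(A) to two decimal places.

Bayes' rule in odds form gives O(A|E) = O(A)·[P(E|A)/P(E|¬A)], hence O(A) = O(A|E)/LR.
Posterior odds = 0.864/(1−0.864) = 6.3529. LR = 0.88/0.15 = 5.8667.
Prior odds = 6.3529/5.8667 = 1.0829, so P(A) = 1.0829/(1+1.0829) ≈ 0.52.

P(A) = 0.52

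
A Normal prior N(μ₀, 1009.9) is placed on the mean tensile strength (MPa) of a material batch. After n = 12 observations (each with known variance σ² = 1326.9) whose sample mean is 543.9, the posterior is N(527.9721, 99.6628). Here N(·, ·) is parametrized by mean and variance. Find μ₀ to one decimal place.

μ₀ = 382.5

With known observation variance, the Normal–Normal posterior has precision τ_n = τ₀ + n/σ² and mean μ_n = (τ₀μ₀ + (n/σ²)x̄)/τ_n.
Here τ₀ = 1/1009.9 = 0.000990 and τ_data = 12/1326.9 = 0.009044, so τ_n = 0.010034.
Rearranging for μ₀: μ₀ = (μ_n·τ_n − τ_data·x̄)/τ₀ = (527.9721·0.010034 − 0.009044·543.9) / 0.000990 = 0.378640/0.000990 ≈ 382.5.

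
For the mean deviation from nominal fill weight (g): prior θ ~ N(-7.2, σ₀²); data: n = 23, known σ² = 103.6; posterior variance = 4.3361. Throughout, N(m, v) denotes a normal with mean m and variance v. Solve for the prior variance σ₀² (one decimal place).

σ₀² = 116.1

For the Normal–Normal model with known σ², precisions add: τ_n = τ₀ + n/σ².
So 1/σ₀² = 1/4.3361 − 23/103.6 = 0.230622 − 0.222008 = 0.008614.
Hence σ₀² = 1/0.008614 ≈ 116.1.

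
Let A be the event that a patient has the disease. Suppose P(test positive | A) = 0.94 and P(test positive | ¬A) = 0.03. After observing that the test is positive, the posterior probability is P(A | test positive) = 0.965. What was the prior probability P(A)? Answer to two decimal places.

P(A) = 0.47

In odds form, posterior odds = prior odds × likelihood ratio, so prior odds = posterior odds ÷ LR.
Posterior odds = 0.965/(1−0.965) = 27.5714. LR = 0.94/0.03 = 31.3333.
Prior odds = 27.5714/31.3333 = 0.8799, so P(A) = 0.8799/(1+0.8799) ≈ 0.47.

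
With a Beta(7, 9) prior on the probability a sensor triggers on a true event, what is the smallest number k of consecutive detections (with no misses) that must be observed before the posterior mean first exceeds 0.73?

After k detections and 0 misses the posterior is Beta(7+k, 9), with mean (7+k)/(7+9+k).
Set (7+k)/(16+k) > 0.73 and solve: k > (0.73·16 − 7)/(1 − 0.73) = 17.333.
The smallest integer exceeding 17.333 is 18.

k = 18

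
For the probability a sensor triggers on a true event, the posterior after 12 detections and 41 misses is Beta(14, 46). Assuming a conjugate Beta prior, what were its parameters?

Beta(2, 5)

A Beta(a, b) prior with s successes and f failures in binomial data gives a Beta(a+s, b+f) posterior.
Subtract the data counts: 14−12=2, 46−41=5.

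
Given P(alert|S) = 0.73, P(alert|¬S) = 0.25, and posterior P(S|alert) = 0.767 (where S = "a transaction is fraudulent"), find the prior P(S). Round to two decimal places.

P(S) = 0.53

Bayes' rule in odds form gives O(S|E) = O(S)·[P(E|S)/P(E|¬S)], hence O(S) = O(S|E)/LR.
Posterior odds = 0.767/(1−0.767) = 3.2918. LR = 0.73/0.25 = 2.9200.
Prior odds = 3.2918/2.9200 = 1.1273, so P(S) = 1.1273/(1+1.1273) ≈ 0.53.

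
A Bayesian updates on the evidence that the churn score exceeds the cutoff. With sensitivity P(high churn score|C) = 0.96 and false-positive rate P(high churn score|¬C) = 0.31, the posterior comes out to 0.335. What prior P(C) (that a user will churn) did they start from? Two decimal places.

Bayes' rule in odds form gives O(C|E) = O(C)·[P(E|C)/P(E|¬C)], hence O(C) = O(C|E)/LR.
Posterior odds = 0.335/(1−0.335) = 0.5038. LR = 0.96/0.31 = 3.0968.
Prior odds = 0.5038/3.0968 = 0.1627, so P(C) = 0.1627/(1+0.1627) ≈ 0.14.

P(C) = 0.14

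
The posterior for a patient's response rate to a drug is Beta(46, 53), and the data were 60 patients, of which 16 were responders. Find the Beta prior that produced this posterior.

Under Beta–binomial conjugacy the posterior parameters are (a+s, b+f).
So a = 46 − 16 = 30 and b = 53 − 44 = 9.

Beta(30, 9)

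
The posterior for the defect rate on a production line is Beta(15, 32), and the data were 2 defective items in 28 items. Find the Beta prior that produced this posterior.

A Beta(a, b) prior with s successes and f failures in binomial data gives a Beta(a+s, b+f) posterior.
Subtract the data counts: 15−2=13, 32−26=6.

Beta(13, 6)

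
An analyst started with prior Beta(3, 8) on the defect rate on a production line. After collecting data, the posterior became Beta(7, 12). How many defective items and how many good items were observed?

4 defective items and 4 good items

Beta is conjugate to the binomial likelihood: posterior = Beta(a+s, b+f).
So s = 7 − 3 = 4 and f = 12 − 8 = 4.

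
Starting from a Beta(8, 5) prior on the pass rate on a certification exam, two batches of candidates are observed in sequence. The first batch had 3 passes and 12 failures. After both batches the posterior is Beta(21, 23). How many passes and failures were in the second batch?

Sequential conjugate updates are equivalent to a single update on the pooled data, so total successes = posterior α − prior α and total failures = posterior β − prior β.
Total across both batches: 21−8=13 passes, 23−5=18 failures.
Subtract the first batch: 13−3=10 passes and 18−12=6 failures.

10 passes and 6 failures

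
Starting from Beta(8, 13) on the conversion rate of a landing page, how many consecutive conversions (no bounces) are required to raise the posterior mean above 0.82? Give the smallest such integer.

k = 52

After k conversions and 0 bounces the posterior is Beta(8+k, 13), with mean (8+k)/(8+13+k).
Set (8+k)/(21+k) > 0.82 and solve: k > (0.82·21 − 8)/(1 − 0.82) = 51.222.
The smallest integer exceeding 51.222 is 52, and checking k=52: (60)/(73) = 0.8219 > 0.82.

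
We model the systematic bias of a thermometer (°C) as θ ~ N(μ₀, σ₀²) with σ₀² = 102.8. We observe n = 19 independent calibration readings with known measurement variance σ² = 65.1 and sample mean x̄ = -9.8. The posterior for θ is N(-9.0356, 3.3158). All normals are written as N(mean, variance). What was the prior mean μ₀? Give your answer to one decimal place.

The posterior mean is a precision-weighted average: μ_n = (τ₀μ₀ + τ_data·x̄)/(τ₀+τ_data), with τ₀=1/σ₀² and τ_data=n/σ².
Here τ₀ = 1/102.8 = 0.009728 and τ_data = 19/65.1 = 0.291859, so τ_n = 0.301587.
Rearranging for μ₀: μ₀ = (μ_n·τ_n − τ_data·x̄)/τ₀ = (-9.0356·0.301587 − 0.291859·-9.8) / 0.009728 = 0.135199/0.009728 ≈ 13.9.

μ₀ = 13.9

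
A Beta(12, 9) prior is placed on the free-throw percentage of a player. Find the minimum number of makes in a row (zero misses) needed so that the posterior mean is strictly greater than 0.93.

After k makes and 0 misses the posterior is Beta(12+k, 9), with mean (12+k)/(12+9+k).
Set (12+k)/(21+k) > 0.93 and solve: k > (0.93·21 − 12)/(1 − 0.93) = 107.571.
The smallest integer exceeding 107.571 is 108.

k = 108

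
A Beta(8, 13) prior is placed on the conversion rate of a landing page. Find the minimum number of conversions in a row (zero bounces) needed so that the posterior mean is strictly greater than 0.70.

After k conversions and 0 bounces the posterior is Beta(8+k, 13), with mean (8+k)/(8+13+k).
Set (8+k)/(21+k) > 0.70 and solve: k > (0.70·21 − 8)/(1 − 0.70) = 22.333.
The smallest integer exceeding 22.333 is 23.

k = 23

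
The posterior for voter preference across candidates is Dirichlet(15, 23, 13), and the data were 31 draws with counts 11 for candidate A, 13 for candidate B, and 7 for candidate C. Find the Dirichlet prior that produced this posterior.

Dirichlet(4, 10, 6)

For a Dirichlet(α) prior with multinomial counts c, the posterior is Dirichlet(α + c) componentwise.
Subtract each count from the matching posterior parameter: 15−11=4, 23−13=10, 13−7=6.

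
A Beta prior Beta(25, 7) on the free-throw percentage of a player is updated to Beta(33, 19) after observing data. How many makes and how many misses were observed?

8 makes and 12 misses

Beta is conjugate to the binomial likelihood: posterior = Beta(a+s, b+f).
So s = 33 − 25 = 8 and f = 19 − 7 = 12.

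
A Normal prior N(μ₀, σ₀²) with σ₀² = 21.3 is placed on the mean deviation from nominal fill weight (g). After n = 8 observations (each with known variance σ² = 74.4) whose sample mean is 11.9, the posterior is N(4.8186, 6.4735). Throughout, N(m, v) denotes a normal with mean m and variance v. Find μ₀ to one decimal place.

μ₀ = -11.4

With known observation variance, the Normal–Normal posterior has precision τ_n = τ₀ + n/σ² and mean μ_n = (τ₀μ₀ + (n/σ²)x̄)/τ_n.
Here τ₀ = 1/21.3 = 0.046948 and τ_data = 8/74.4 = 0.107527, so τ_n = 0.154475.
Rearranging for μ₀: μ₀ = (μ_n·τ_n − τ_data·x̄)/τ₀ = (4.8186·0.154475 − 0.107527·11.9) / 0.046948 = -0.535218/0.046948 ≈ -11.4.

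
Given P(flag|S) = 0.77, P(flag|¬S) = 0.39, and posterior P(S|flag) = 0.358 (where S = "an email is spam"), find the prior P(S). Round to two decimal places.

P(S) = 0.22

In odds form, posterior odds = prior odds × likelihood ratio, so prior odds = posterior odds ÷ LR.
Posterior odds = 0.358/(1−0.358) = 0.5576. LR = 0.77/0.39 = 1.9744.
Prior odds = 0.5576/1.9744 = 0.2824, so P(S) = 0.2824/(1+0.2824) ≈ 0.22.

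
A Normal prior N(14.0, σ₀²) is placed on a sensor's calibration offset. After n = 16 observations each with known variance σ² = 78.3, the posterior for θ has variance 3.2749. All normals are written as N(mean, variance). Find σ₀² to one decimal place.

Posterior precision equals prior precision plus data precision: 1/σ_n² = 1/σ₀² + n/σ².
So 1/σ₀² = 1/3.2749 − 16/78.3 = 0.305353 − 0.204342 = 0.101011.
Hence σ₀² = 1/0.101011 ≈ 9.9.

σ₀² = 9.9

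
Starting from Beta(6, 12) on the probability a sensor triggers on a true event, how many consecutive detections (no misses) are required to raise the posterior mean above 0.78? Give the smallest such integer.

k = 37

After k detections and 0 misses the posterior is Beta(6+k, 12), with mean (6+k)/(6+12+k).
Set (6+k)/(18+k) > 0.78 and solve: k > (0.78·18 − 6)/(1 − 0.78) = 36.545.
The smallest integer exceeding 36.545 is 37, and checking k=37: (43)/(55) = 0.7818 > 0.78.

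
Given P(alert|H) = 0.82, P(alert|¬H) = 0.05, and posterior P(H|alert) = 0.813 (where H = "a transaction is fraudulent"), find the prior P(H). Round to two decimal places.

P(H) = 0.21

Bayes' rule in odds form gives O(H|E) = O(H)·[P(E|H)/P(E|¬H)], hence O(H) = O(H|E)/LR.
Posterior odds = 0.813/(1−0.813) = 4.3476. LR = 0.82/0.05 = 16.4000.
Prior odds = 4.3476/16.4000 = 0.2651, so P(H) = 0.2651/(1+0.2651) ≈ 0.21.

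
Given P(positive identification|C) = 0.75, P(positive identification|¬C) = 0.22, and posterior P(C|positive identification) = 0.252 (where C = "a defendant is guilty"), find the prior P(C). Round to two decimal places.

P(C) = 0.09

Bayes' rule in odds form gives O(C|E) = O(C)·[P(E|C)/P(E|¬C)], hence O(C) = O(C|E)/LR.
Posterior odds = 0.252/(1−0.252) = 0.3369. LR = 0.75/0.22 = 3.4091.
Prior odds = 0.3369/3.4091 = 0.0988, so P(C) = 0.0988/(1+0.0988) ≈ 0.09.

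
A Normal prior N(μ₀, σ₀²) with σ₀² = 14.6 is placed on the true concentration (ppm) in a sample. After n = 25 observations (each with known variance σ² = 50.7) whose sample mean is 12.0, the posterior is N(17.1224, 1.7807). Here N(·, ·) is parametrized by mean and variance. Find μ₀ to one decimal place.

μ₀ = 54.0

With known observation variance, the Normal–Normal posterior has precision τ_n = τ₀ + n/σ² and mean μ_n = (τ₀μ₀ + (n/σ²)x̄)/τ_n.
Here τ₀ = 1/14.6 = 0.068493 and τ_data = 25/50.7 = 0.493097, so τ_n = 0.561590.
Rearranging for μ₀: μ₀ = (μ_n·τ_n − τ_data·x̄)/τ₀ = (17.1224·0.561590 − 0.493097·12.0) / 0.068493 = 3.698605/0.068493 ≈ 54.0.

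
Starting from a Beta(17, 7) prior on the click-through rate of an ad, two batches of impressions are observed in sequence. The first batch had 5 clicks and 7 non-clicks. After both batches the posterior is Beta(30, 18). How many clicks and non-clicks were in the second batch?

Because Beta–binomial updating is additive in the counts, the combined data contributed (α_post−α_prior, β_post−β_prior) successes and failures.
Total across both batches: 30−17=13 clicks, 18−7=11 non-clicks.
Subtract the first batch: 13−5=8 clicks and 11−7=4 non-clicks.

8 clicks and 4 non-clicks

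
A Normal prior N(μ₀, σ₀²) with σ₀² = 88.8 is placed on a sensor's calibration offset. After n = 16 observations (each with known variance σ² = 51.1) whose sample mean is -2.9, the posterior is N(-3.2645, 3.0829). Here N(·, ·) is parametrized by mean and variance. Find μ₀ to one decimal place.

The posterior mean is a precision-weighted average: μ_n = (τ₀μ₀ + τ_data·x̄)/(τ₀+τ_data), with τ₀=1/σ₀² and τ_data=n/σ².
Here τ₀ = 1/88.8 = 0.011261 and τ_data = 16/51.1 = 0.313112, so τ_n = 0.324373.
Rearranging for μ₀: μ₀ = (μ_n·τ_n − τ_data·x̄)/τ₀ = (-3.2645·0.324373 − 0.313112·-2.9) / 0.011261 = -0.150891/0.011261 ≈ -13.4.

μ₀ = -13.4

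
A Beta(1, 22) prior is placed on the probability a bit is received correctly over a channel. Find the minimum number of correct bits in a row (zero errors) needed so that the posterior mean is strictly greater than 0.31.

k = 9

After k correct bits and 0 errors the posterior is Beta(1+k, 22), with mean (1+k)/(1+22+k).
Set (1+k)/(23+k) > 0.31 and solve: k > (0.31·23 − 1)/(1 − 0.31) = 8.884.
The smallest integer exceeding 8.884 is 9.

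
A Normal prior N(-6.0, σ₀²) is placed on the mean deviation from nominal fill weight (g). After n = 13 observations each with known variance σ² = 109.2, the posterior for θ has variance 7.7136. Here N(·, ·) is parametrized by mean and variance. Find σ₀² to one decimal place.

σ₀² = 94.4

Posterior precision equals prior precision plus data precision: 1/σ_n² = 1/σ₀² + n/σ².
So 1/σ₀² = 1/7.7136 − 13/109.2 = 0.129641 − 0.119048 = 0.010593.
Hence σ₀² = 1/0.010593 ≈ 94.4.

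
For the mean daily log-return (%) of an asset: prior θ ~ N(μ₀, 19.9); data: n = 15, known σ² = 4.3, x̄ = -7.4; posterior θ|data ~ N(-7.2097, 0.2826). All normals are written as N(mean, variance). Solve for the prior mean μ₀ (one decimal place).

μ₀ = 6.0

With known observation variance, the Normal–Normal posterior has precision τ_n = τ₀ + n/σ² and mean μ_n = (τ₀μ₀ + (n/σ²)x̄)/τ_n.
Here τ₀ = 1/19.9 = 0.050251 and τ_data = 15/4.3 = 3.488372, so τ_n = 3.538623.
Rearranging for μ₀: μ₀ = (μ_n·τ_n − τ_data·x̄)/τ₀ = (-7.2097·3.538623 − 3.488372·-7.4) / 0.050251 = 0.301543/0.050251 ≈ 6.0.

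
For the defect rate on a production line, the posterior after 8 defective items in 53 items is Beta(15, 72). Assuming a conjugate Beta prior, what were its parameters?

A Beta(a, b) prior with s successes and f failures in binomial data gives a Beta(a+s, b+f) posterior.
So a = 15 − 8 = 7 and b = 72 − 45 = 27.

Beta(7, 27)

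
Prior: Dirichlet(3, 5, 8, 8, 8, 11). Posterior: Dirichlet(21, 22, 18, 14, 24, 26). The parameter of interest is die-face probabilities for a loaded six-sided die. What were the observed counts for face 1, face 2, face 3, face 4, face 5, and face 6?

For a Dirichlet(α) prior with multinomial counts c, the posterior is Dirichlet(α + c) componentwise.
Counts are posterior − prior componentwise: 21−3=18, 22−5=17, 18−8=10, 14−8=6, 24−8=16, 26−11=15.

counts (18, 17, 10, 6, 16, 15)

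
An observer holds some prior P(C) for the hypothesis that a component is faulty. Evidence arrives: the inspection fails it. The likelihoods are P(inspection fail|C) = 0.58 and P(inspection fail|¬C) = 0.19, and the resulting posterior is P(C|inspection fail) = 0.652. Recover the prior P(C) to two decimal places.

In odds form, posterior odds = prior odds × likelihood ratio, so prior odds = posterior odds ÷ LR.
Posterior odds = 0.652/(1−0.652) = 1.8736. LR = 0.58/0.19 = 3.0526.
Prior odds = 1.8736/3.0526 = 0.6138, so P(C) = 0.6138/(1+0.6138) ≈ 0.38.

P(C) = 0.38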